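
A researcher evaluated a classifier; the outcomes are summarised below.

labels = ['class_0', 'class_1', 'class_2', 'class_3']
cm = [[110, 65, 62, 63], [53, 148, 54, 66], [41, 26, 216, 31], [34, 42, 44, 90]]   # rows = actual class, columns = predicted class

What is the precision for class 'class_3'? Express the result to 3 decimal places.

0.360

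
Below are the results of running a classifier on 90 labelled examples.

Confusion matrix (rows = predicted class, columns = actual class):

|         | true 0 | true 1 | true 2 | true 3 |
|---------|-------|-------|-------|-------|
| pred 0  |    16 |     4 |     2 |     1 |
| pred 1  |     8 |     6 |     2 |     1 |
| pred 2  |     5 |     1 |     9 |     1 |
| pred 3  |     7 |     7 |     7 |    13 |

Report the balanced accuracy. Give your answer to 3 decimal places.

Balanced accuracy = mean of per-class recall.
  0: recall = 16/36 = 0.4444
  1: recall = 6/18 = 0.3333
  2: recall = 9/20 = 0.4500
  3: recall = 13/16 = 0.8125
Mean = (0.4444 + 0.3333 + 0.4500 + 0.8125) / 4 = 0.510

0.510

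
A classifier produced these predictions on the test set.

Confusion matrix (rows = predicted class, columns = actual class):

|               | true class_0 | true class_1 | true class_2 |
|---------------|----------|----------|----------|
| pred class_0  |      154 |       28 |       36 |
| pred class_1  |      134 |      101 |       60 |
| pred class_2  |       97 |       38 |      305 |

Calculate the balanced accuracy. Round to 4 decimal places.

Balanced accuracy = mean of per-class recall.
  class_0: recall = 154/385 = 0.40000
  class_1: recall = 101/167 = 0.60479
  class_2: recall = 305/401 = 0.76060
Mean = (0.40000 + 0.60479 + 0.76060) / 3 = 0.5885

0.5885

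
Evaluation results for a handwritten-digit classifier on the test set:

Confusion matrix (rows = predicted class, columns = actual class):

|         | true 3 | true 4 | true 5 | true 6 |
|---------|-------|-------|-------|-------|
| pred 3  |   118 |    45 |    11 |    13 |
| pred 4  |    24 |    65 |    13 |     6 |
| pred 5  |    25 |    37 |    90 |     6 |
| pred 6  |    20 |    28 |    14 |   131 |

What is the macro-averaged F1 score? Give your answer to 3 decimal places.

Per-class F1 score (2·TP/(2·TP+FP+FN)):
  3: TP=118, FP=45+11+13=69, FN=24+25+20=69 → 236/374 = 0.6310
  4: TP=65, FP=24+13+6=43, FN=45+37+28=110 → 130/283 = 0.4594
  5: TP=90, FP=25+37+6=68, FN=11+13+14=38 → 180/286 = 0.6294
  6: TP=131, FP=20+28+14=62, FN=13+6+6=25 → 262/349 = 0.7507
Macro-F1 score = mean = (0.6310 + 0.4594 + 0.6294 + 0.7507) / 4 = 0.618

0.618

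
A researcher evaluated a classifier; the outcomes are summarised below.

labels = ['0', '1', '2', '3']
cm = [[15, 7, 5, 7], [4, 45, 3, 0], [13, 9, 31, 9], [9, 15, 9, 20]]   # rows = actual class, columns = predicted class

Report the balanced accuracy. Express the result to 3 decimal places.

0.546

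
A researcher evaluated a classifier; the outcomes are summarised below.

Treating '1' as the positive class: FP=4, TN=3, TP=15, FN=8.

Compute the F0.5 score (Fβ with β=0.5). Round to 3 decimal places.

0.758

Fβ = (1+β²)·TP / ((1+β²)·TP + β²·FN + FP), with β²=1/4
= 1.25·15 / (1.25·15 + 0.25·8 + 4) = 0.758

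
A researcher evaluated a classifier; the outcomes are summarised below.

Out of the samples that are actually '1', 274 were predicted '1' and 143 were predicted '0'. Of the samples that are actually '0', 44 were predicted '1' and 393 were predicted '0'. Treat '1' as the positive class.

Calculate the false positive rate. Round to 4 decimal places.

0.1007

FPR = FP/(FP+TN) = 44/(44+393) = 0.1007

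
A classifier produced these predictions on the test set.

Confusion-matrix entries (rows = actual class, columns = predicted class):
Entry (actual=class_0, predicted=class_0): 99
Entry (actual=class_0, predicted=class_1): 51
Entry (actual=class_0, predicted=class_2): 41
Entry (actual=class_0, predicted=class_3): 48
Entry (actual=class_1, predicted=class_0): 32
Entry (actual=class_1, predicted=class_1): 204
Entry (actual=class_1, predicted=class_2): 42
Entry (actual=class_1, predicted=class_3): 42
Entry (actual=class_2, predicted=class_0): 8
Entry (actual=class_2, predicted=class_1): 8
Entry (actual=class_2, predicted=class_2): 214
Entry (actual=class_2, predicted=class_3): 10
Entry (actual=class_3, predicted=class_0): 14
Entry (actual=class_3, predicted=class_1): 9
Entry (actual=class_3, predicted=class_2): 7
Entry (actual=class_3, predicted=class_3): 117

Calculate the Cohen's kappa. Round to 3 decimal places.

Observed agreement pₒ = trace/N = 634/946 = 0.6702
Expected agreement pₑ = Σ (rowᵢ·colᵢ)/N² = (239·153 + 320·272 + 240·304 + 147·217)/946² = 0.2553
κ = (pₒ − pₑ)/(1 − pₑ) = (0.6702 − 0.2553)/(1 − 0.2553) = 0.557

0.557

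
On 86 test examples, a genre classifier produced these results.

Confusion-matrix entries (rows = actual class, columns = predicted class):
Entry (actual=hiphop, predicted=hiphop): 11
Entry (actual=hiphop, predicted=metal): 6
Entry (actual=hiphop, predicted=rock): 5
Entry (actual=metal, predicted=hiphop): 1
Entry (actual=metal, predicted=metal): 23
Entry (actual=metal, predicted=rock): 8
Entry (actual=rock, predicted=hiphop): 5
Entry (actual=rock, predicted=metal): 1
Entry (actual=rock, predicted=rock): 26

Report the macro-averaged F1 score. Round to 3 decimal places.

Per-class F1 score (2·TP/(2·TP+FP+FN)):
  hiphop: TP=11, FP=1+5=6, FN=6+5=11 → 22/39 = 0.5641
  metal: TP=23, FP=6+1=7, FN=1+8=9 → 46/62 = 0.7419
  rock: TP=26, FP=5+8=13, FN=5+1=6 → 52/71 = 0.7324
Macro-F1 score = mean = (0.5641 + 0.7419 + 0.7324) / 3 = 0.679

0.679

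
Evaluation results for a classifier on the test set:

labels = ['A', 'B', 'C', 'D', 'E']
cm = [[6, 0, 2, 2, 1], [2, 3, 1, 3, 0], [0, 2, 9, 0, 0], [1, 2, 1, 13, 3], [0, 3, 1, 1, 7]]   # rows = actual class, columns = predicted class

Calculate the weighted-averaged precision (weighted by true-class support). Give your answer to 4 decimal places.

Per-class precision (TP/(TP+FP)):
  A: TP=6, FP=2+0+1+0=3 → 6/9 = 0.66667
  B: TP=3, FP=0+2+2+3=7 → 3/10 = 0.30000
  C: TP=9, FP=2+1+1+1=5 → 9/14 = 0.64286
  D: TP=13, FP=2+3+0+1=6 → 13/19 = 0.68421
  E: TP=7, FP=1+0+0+3=4 → 7/11 = 0.63636
Weighted-precision = Σ (supportᵢ/N)·precisionᵢ with N=63: (11/63)·0.66667 + (9/63)·0.30000 + (11/63)·0.64286 + (20/63)·0.68421 + (12/63)·0.63636 = 0.6099

0.6099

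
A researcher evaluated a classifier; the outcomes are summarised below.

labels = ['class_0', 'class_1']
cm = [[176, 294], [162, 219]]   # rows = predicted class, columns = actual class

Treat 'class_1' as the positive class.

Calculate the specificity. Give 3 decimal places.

0.521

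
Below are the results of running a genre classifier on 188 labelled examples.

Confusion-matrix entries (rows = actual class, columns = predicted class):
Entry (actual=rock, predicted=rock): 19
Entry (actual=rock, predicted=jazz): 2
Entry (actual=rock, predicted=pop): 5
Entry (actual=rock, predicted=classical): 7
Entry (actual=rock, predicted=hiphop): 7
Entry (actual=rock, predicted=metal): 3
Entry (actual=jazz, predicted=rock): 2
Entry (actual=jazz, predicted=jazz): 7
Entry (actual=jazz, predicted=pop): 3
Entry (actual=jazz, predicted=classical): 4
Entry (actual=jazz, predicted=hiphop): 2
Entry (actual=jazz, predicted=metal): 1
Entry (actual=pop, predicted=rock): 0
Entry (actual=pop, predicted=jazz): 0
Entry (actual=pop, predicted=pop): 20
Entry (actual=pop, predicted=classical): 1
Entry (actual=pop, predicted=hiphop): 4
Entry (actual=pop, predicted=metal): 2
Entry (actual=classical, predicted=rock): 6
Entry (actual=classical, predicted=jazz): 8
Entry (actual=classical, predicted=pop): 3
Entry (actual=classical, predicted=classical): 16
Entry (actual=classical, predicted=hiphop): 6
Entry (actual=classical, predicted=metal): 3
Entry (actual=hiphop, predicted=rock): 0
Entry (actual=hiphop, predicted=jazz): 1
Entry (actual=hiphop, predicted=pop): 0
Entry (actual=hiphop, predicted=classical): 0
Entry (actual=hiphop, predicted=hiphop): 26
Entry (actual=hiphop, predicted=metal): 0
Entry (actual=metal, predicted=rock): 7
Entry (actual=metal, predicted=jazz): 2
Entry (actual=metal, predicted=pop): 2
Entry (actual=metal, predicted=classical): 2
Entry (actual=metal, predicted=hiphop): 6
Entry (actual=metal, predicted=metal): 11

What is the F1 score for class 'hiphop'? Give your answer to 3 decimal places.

0.667

F1 score = 2·TP/(2·TP+FP+FN).
hiphop: TP=26, FP=7+2+4+6+6=25, FN=0+1+0+0+0=1 → 52/78 = 0.6667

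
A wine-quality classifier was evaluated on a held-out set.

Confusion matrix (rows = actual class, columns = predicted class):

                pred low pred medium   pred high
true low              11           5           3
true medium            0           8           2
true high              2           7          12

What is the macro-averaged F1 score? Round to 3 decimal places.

0.617

Per-class F1 score (2·TP/(2·TP+FP+FN)):
  low: TP=11, FP=0+2=2, FN=5+3=8 → 22/32 = 0.6875
  medium: TP=8, FP=5+7=12, FN=0+2=2 → 16/30 = 0.5333
  high: TP=12, FP=3+2=5, FN=2+7=9 → 24/38 = 0.6316
Macro-F1 score = mean = (0.6875 + 0.5333 + 0.6316) / 3 = 0.617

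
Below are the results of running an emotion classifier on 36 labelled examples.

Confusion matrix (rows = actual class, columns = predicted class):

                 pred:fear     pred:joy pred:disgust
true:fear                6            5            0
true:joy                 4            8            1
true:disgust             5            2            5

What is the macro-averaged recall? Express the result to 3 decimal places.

Per-class recall (TP/(TP+FN)):
  fear: TP=6, FN=5+0=5 → 6/11 = 0.5455
  joy: TP=8, FN=4+1=5 → 8/13 = 0.6154
  disgust: TP=5, FN=5+2=7 → 5/12 = 0.4167
Macro-recall = mean = (0.5455 + 0.6154 + 0.4167) / 3 = 0.526

0.526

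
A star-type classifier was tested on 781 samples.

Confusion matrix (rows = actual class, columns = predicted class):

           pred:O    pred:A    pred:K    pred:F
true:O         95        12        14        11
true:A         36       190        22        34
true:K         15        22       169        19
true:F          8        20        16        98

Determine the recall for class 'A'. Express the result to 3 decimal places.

Treat 'A' as positive and all other classes as negative.
recall = TP/(TP+FN).
A: TP=190, FN=36+22+34=92 → 190/282 = 0.6738

0.674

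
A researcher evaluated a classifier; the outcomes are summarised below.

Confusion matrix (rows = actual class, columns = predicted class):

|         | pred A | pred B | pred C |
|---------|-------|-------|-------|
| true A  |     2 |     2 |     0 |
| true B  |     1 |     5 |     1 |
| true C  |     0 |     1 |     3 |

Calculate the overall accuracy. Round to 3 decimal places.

Accuracy = trace / total = (2+5+3=10) / 15 = 10/15 = 0.667

0.667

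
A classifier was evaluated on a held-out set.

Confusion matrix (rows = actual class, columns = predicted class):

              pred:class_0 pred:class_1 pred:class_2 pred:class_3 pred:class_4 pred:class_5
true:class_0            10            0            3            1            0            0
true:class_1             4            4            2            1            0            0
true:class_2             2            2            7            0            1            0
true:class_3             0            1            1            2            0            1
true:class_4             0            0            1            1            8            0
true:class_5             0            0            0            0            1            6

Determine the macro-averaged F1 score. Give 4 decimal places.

Per-class F1 score (2·TP/(2·TP+FP+FN)):
  class_0: TP=10, FP=4+2+0+0+0=6, FN=0+3+1+0+0=4 → 20/30 = 0.66667
  class_1: TP=4, FP=0+2+1+0+0=3, FN=4+2+1+0+0=7 → 8/18 = 0.44444
  class_2: TP=7, FP=3+2+1+1+0=7, FN=2+2+0+1+0=5 → 14/26 = 0.53846
  class_3: TP=2, FP=1+1+0+1+0=3, FN=0+1+1+0+1=3 → 4/10 = 0.40000
  class_4: TP=8, FP=0+0+1+0+1=2, FN=0+0+1+1+0=2 → 16/20 = 0.80000
  class_5: TP=6, FP=0+0+0+1+0=1, FN=0+0+0+0+1=1 → 12/14 = 0.85714
Macro-F1 score = mean = (0.66667 + 0.44444 + 0.53846 + 0.40000 + 0.80000 + 0.85714) / 6 = 0.6178

0.6178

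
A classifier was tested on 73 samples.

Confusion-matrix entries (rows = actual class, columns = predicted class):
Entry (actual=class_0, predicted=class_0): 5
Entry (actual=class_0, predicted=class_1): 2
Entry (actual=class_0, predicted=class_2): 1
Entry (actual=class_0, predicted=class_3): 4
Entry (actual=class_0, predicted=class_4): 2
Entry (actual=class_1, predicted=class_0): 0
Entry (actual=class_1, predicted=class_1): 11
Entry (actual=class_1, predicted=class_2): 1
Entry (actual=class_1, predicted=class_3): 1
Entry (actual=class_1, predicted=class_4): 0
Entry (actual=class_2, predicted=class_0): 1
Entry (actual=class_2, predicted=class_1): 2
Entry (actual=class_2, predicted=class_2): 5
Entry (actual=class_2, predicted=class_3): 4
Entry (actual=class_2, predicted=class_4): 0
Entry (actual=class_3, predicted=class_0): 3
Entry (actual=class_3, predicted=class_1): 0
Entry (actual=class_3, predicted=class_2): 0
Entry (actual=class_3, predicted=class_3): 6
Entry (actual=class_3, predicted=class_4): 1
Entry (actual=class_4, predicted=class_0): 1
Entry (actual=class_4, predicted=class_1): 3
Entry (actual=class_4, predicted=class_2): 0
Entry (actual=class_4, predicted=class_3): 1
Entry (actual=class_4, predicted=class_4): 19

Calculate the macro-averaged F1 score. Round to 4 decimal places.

Per-class F1 score (2·TP/(2·TP+FP+FN)):
  class_0: TP=5, FP=0+1+3+1=5, FN=2+1+4+2=9 → 10/24 = 0.41667
  class_1: TP=11, FP=2+2+0+3=7, FN=0+1+1+0=2 → 22/31 = 0.70968
  class_2: TP=5, FP=1+1+0+0=2, FN=1+2+4+0=7 → 10/19 = 0.52632
  class_3: TP=6, FP=4+1+4+1=10, FN=3+0+0+1=4 → 12/26 = 0.46154
  class_4: TP=19, FP=2+0+0+1=3, FN=1+3+0+1=5 → 38/46 = 0.82609
Macro-F1 score = mean = (0.41667 + 0.70968 + 0.52632 + 0.46154 + 0.82609) / 5 = 0.5881

0.5881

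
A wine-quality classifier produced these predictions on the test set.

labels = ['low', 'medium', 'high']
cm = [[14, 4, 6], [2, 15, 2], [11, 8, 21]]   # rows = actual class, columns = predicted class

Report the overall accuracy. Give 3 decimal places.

0.602

Accuracy = trace / total = (14+15+21=50) / 83 = 50/83 = 0.602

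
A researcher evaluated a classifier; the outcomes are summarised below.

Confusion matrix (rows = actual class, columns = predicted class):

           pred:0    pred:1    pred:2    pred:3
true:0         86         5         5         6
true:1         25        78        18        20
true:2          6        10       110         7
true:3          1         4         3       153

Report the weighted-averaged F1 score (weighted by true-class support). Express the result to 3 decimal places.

Per-class F1 score (2·TP/(2·TP+FP+FN)):
  0: TP=86, FP=25+6+1=32, FN=5+5+6=16 → 172/220 = 0.7818
  1: TP=78, FP=5+10+4=19, FN=25+18+20=63 → 156/238 = 0.6555
  2: TP=110, FP=5+18+3=26, FN=6+10+7=23 → 220/269 = 0.8178
  3: TP=153, FP=6+20+7=33, FN=1+4+3=8 → 306/347 = 0.8818
Weighted-F1 score = Σ (supportᵢ/N)·F1 scoreᵢ with N=537: (102/537)·0.7818 + (141/537)·0.6555 + (133/537)·0.8178 + (161/537)·0.8818 = 0.788

0.788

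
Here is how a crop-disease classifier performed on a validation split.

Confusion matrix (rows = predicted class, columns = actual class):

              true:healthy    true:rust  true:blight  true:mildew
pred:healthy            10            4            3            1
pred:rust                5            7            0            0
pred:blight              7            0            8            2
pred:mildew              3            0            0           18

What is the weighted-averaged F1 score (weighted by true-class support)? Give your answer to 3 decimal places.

Per-class F1 score (2·TP/(2·TP+FP+FN)):
  healthy: TP=10, FP=4+3+1=8, FN=5+7+3=15 → 20/43 = 0.4651
  rust: TP=7, FP=5+0+0=5, FN=4+0+0=4 → 14/23 = 0.6087
  blight: TP=8, FP=7+0+2=9, FN=3+0+0=3 → 16/28 = 0.5714
  mildew: TP=18, FP=3+0+0=3, FN=1+0+2=3 → 36/42 = 0.8571
Weighted-F1 score = Σ (supportᵢ/N)·F1 scoreᵢ with N=68: (25/68)·0.4651 + (11/68)·0.6087 + (11/68)·0.5714 + (21/68)·0.8571 = 0.627

0.627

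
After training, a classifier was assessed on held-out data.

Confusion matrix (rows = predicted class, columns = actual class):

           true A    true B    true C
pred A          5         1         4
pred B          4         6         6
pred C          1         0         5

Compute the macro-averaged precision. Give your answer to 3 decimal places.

0.569

Per-class precision (TP/(TP+FP)):
  A: TP=5, FP=1+4=5 → 5/10 = 0.5000
  B: TP=6, FP=4+6=10 → 6/16 = 0.3750
  C: TP=5, FP=1+0=1 → 5/6 = 0.8333
Macro-precision = mean = (0.5000 + 0.3750 + 0.8333) / 3 = 0.569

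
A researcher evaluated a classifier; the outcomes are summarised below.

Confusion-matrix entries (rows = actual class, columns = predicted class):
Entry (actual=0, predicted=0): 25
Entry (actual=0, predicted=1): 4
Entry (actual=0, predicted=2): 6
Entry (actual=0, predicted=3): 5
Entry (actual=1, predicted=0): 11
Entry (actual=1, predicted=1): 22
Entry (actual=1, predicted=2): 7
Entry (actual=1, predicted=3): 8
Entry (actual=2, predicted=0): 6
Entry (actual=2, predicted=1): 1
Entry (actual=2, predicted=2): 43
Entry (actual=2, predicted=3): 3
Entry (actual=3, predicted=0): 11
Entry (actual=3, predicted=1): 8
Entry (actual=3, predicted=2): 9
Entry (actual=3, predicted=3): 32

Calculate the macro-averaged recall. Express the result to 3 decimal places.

0.607

Per-class recall (TP/(TP+FN)):
  0: TP=25, FN=4+6+5=15 → 25/40 = 0.6250
  1: TP=22, FN=11+7+8=26 → 22/48 = 0.4583
  2: TP=43, FN=6+1+3=10 → 43/53 = 0.8113
  3: TP=32, FN=11+8+9=28 → 32/60 = 0.5333
Macro-recall = mean = (0.6250 + 0.4583 + 0.8113 + 0.5333) / 4 = 0.607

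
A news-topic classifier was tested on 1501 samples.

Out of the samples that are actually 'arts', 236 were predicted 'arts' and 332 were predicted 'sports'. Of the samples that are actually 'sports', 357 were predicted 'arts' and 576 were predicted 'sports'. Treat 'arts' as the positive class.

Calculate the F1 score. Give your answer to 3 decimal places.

Precision = TP/(TP+FP) = 236/593 = 0.3980
Recall = TP/(TP+FN) = 236/568 = 0.4155
F1 = 2·TP/(2·TP+FP+FN) = 472/1161 = 0.407

0.407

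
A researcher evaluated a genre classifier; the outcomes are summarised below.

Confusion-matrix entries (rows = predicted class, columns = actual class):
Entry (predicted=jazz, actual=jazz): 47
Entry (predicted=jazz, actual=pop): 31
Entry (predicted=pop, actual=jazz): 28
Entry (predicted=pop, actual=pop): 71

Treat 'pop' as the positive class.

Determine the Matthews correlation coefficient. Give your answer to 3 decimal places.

MCC = (TP·TN − FP·FN) / √((TP+FP)(TP+FN)(TN+FP)(TN+FN))
Numerator = 71·47 − 28·31 = 2469
Denominator = √(99·102·75·78) = √59073300 = 7685.9157
MCC = 2469 / 7685.9157 = 0.321

0.321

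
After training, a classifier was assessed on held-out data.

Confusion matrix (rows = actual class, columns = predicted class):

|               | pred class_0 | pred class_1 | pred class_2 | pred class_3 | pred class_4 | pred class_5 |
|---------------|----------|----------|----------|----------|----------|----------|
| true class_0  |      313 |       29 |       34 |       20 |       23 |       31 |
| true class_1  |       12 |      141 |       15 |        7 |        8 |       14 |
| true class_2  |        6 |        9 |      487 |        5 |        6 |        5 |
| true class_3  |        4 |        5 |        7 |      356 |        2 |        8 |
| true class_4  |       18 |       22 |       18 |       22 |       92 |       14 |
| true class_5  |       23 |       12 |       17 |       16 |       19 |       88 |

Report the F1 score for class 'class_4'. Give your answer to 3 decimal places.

0.548

F1 score = 2·TP/(2·TP+FP+FN).
class_4: TP=92, FP=23+8+6+2+19=58, FN=18+22+18+22+14=94 → 184/336 = 0.5476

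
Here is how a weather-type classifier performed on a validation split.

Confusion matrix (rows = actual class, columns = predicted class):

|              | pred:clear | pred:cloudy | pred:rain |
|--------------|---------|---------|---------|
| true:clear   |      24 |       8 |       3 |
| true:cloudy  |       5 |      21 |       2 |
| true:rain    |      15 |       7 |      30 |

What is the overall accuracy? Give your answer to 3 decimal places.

Accuracy = trace / total = (24+21+30=75) / 115 = 75/115 = 0.652

0.652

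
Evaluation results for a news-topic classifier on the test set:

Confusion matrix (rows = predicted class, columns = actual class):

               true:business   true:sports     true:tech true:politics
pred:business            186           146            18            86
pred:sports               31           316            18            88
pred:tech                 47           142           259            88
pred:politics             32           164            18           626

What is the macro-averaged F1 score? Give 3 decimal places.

0.590

Per-class F1 score (2·TP/(2·TP+FP+FN)):
  business: TP=186, FP=146+18+86=250, FN=31+47+32=110 → 372/732 = 0.5082
  sports: TP=316, FP=31+18+88=137, FN=146+142+164=452 → 632/1221 = 0.5176
  tech: TP=259, FP=47+142+88=277, FN=18+18+18=54 → 518/849 = 0.6101
  politics: TP=626, FP=32+164+18=214, FN=86+88+88=262 → 1252/1728 = 0.7245
Macro-F1 score = mean = (0.5082 + 0.5176 + 0.6101 + 0.7245) / 4 = 0.590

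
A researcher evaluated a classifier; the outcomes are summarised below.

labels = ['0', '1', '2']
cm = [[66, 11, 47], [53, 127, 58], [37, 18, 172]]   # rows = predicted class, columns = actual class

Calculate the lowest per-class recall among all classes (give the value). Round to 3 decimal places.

Per-class recall (TP/(TP+FN)):
  0: TP=66, FN=53+37=90 → 66/156 = 0.4231
  1: TP=127, FN=11+18=29 → 127/156 = 0.8141
  2: TP=172, FN=47+58=105 → 172/277 = 0.6209
Lowest is class '0' with recall = 0.423.

0.423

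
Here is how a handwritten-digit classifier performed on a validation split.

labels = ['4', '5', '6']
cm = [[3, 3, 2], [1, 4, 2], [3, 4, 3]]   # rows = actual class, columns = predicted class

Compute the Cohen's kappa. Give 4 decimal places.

Observed agreement pₒ = trace/N = 10/25 = 0.40000
Expected agreement pₑ = Σ (rowᵢ·colᵢ)/N² = (8·7 + 7·11 + 10·7)/25² = 0.32480
κ = (pₒ − pₑ)/(1 − pₑ) = (0.40000 − 0.32480)/(1 − 0.32480) = 0.1114

0.1114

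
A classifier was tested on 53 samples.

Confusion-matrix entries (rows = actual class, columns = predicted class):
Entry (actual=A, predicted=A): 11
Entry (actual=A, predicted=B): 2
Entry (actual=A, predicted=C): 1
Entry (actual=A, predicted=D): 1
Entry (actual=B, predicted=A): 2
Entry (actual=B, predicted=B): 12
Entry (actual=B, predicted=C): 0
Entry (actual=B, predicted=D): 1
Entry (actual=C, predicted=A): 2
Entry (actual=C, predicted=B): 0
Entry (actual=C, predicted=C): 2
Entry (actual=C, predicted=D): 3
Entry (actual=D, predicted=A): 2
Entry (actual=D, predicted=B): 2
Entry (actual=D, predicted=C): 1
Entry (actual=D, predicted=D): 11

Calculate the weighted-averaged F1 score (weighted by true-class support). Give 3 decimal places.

Per-class F1 score (2·TP/(2·TP+FP+FN)):
  A: TP=11, FP=2+2+2=6, FN=2+1+1=4 → 22/32 = 0.6875
  B: TP=12, FP=2+0+2=4, FN=2+0+1=3 → 24/31 = 0.7742
  C: TP=2, FP=1+0+1=2, FN=2+0+3=5 → 4/11 = 0.3636
  D: TP=11, FP=1+1+3=5, FN=2+2+1=5 → 22/32 = 0.6875
Weighted-F1 score = Σ (supportᵢ/N)·F1 scoreᵢ with N=53: (15/53)·0.6875 + (15/53)·0.7742 + (7/53)·0.3636 + (16/53)·0.6875 = 0.669

0.669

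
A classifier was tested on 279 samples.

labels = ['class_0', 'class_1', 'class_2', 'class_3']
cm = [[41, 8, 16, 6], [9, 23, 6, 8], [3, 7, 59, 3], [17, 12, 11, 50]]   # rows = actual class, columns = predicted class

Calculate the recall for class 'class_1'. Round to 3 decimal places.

Take TP from the diagonal, FP from the rest of the 'class_1' prediction marginal, FN from the rest of the 'class_1' actual marginal.
recall = TP/(TP+FN).
class_1: TP=23, FN=9+6+8=23 → 23/46 = 0.5000

0.500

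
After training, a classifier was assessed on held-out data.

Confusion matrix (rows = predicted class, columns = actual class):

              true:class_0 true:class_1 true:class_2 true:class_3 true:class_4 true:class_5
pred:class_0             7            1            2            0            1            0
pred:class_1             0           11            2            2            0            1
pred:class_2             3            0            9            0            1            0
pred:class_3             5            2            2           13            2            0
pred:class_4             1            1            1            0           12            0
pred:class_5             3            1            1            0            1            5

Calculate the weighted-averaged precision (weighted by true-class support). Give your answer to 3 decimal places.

0.659

Per-class precision (TP/(TP+FP)):
  class_0: TP=7, FP=1+2+0+1+0=4 → 7/11 = 0.6364
  class_1: TP=11, FP=0+2+2+0+1=5 → 11/16 = 0.6875
  class_2: TP=9, FP=3+0+0+1+0=4 → 9/13 = 0.6923
  class_3: TP=13, FP=5+2+2+2+0=11 → 13/24 = 0.5417
  class_4: TP=12, FP=1+1+1+0+0=3 → 12/15 = 0.8000
  class_5: TP=5, FP=3+1+1+0+1=6 → 5/11 = 0.4545
Weighted-precision = Σ (supportᵢ/N)·precisionᵢ with N=90: (19/90)·0.6364 + (16/90)·0.6875 + (17/90)·0.6923 + (15/90)·0.5417 + (17/90)·0.8000 + (6/90)·0.4545 = 0.659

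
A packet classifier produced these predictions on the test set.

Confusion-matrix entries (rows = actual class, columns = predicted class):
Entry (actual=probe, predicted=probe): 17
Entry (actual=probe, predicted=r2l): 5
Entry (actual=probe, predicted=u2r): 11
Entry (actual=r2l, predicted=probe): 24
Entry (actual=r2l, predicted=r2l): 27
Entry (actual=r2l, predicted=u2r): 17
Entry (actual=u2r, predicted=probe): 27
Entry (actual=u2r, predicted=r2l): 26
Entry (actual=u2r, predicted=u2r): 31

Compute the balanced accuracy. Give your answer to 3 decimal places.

0.427

Balanced accuracy = mean of per-class recall.
  probe: recall = 17/33 = 0.5152
  r2l: recall = 27/68 = 0.3971
  u2r: recall = 31/84 = 0.3690
Mean = (0.5152 + 0.3971 + 0.3690) / 3 = 0.427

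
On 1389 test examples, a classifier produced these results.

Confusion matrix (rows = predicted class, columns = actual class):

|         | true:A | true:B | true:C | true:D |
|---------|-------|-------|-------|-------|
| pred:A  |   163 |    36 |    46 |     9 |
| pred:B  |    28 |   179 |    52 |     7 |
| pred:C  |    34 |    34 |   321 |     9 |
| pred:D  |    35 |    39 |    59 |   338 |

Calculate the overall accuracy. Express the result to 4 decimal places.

Accuracy = trace / total = (163+179+321+338=1001) / 1389 = 1001/1389 = 0.7207

0.7207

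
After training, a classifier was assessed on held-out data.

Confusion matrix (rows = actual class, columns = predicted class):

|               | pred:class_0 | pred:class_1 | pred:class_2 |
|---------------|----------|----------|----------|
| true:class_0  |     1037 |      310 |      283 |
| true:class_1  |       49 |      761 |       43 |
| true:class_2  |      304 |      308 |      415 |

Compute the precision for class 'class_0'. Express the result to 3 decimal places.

0.746

precision = TP/(TP+FP).
class_0: TP=1037, FP=49+304=353 → 1037/1390 = 0.7460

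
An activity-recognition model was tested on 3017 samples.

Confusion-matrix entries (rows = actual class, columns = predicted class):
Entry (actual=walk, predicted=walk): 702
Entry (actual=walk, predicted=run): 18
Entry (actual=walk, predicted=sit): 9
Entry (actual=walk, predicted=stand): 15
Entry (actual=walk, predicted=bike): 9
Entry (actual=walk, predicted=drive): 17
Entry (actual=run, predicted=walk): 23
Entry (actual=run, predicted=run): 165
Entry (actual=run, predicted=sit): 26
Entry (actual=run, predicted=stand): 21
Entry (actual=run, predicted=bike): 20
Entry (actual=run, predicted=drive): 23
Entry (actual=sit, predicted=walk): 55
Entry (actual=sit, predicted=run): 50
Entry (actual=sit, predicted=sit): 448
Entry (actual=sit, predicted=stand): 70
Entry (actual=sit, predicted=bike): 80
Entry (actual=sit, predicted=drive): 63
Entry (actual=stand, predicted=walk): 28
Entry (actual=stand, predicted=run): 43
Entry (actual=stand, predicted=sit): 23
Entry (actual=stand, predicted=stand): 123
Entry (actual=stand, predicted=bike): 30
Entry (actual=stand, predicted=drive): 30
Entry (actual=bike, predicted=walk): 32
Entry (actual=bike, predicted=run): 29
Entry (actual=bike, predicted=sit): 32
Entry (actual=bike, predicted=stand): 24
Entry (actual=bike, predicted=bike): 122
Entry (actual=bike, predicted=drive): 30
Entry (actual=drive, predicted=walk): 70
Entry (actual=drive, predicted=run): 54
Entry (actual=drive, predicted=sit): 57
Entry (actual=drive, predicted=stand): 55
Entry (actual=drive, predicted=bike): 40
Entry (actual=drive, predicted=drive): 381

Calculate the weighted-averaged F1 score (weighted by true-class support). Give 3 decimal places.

0.643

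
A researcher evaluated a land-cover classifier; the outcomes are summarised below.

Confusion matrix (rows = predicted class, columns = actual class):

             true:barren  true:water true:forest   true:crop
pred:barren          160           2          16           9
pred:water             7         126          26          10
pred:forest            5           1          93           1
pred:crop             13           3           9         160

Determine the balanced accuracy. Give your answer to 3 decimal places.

0.839

Balanced accuracy = mean of per-class recall.
  barren: recall = 160/185 = 0.8649
  water: recall = 126/132 = 0.9545
  forest: recall = 93/144 = 0.6458
  crop: recall = 160/180 = 0.8889
Mean = (0.8649 + 0.9545 + 0.6458 + 0.8889) / 4 = 0.839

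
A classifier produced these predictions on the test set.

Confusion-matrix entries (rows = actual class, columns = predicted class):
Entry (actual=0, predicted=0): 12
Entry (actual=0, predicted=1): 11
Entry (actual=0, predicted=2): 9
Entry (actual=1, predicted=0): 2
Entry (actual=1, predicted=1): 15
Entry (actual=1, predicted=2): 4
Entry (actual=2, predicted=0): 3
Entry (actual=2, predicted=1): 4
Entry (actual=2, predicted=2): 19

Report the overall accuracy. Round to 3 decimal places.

Accuracy = trace / total = (12+15+19=46) / 79 = 46/79 = 0.582

0.582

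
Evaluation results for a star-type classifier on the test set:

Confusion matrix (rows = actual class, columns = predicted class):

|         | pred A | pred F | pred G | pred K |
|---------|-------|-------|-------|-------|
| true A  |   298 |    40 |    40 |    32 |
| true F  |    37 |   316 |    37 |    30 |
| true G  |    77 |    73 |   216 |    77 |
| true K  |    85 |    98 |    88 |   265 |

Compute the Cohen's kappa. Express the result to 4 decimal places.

0.4754

Observed agreement pₒ = trace/N = 1095/1809 = 0.60531
Expected agreement pₑ = Σ (rowᵢ·colᵢ)/N² = (410·497 + 420·527 + 443·381 + 536·404)/1809² = 0.24765
κ = (pₒ − pₑ)/(1 − pₑ) = (0.60531 − 0.24765)/(1 − 0.24765) = 0.4754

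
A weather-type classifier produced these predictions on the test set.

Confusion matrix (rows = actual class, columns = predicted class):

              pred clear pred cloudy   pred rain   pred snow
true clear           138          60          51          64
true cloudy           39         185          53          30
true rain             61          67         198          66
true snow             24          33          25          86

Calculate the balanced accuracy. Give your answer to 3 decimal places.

Balanced accuracy = mean of per-class recall.
  clear: recall = 138/313 = 0.4409
  cloudy: recall = 185/307 = 0.6026
  rain: recall = 198/392 = 0.5051
  snow: recall = 86/168 = 0.5119
Mean = (0.4409 + 0.6026 + 0.5051 + 0.5119) / 4 = 0.515

0.515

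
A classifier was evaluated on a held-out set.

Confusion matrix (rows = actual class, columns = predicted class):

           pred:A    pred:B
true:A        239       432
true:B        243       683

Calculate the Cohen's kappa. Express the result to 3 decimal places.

0.098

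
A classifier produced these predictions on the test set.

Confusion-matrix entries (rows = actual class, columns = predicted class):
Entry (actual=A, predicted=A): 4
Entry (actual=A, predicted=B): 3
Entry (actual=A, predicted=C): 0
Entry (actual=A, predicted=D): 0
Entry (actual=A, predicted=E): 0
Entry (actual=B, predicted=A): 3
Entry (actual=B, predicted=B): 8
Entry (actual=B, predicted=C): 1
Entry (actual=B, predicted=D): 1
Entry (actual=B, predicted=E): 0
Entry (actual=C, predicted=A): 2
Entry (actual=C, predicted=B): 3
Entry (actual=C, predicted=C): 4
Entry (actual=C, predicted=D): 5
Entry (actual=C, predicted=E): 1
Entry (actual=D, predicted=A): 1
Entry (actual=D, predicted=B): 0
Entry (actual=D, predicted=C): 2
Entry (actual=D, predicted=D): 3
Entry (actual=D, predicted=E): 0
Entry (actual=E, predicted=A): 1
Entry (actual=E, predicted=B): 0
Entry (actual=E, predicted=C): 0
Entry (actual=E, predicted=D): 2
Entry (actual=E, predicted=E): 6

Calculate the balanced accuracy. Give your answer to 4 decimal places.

0.5240

Balanced accuracy = mean of per-class recall.
  A: recall = 4/7 = 0.57143
  B: recall = 8/13 = 0.61538
  C: recall = 4/15 = 0.26667
  D: recall = 3/6 = 0.50000
  E: recall = 6/9 = 0.66667
Mean = (0.57143 + 0.61538 + 0.26667 + 0.50000 + 0.66667) / 5 = 0.5240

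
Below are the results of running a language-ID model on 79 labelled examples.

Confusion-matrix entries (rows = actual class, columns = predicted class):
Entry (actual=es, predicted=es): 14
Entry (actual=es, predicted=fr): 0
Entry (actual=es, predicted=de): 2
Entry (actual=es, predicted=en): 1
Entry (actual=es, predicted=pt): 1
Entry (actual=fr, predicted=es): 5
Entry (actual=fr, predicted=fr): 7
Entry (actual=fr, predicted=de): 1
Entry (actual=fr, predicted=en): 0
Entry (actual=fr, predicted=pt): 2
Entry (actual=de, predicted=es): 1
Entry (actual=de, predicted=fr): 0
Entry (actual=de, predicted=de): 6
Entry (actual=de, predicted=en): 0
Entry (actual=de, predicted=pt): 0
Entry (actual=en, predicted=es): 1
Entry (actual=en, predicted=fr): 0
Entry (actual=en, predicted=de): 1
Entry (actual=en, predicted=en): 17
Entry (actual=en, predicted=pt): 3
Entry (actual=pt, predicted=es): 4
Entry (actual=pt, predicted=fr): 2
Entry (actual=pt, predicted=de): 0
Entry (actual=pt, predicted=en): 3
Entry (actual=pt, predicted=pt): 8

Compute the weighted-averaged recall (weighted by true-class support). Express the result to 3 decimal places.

Per-class recall (TP/(TP+FN)):
  es: TP=14, FN=0+2+1+1=4 → 14/18 = 0.7778
  fr: TP=7, FN=5+1+0+2=8 → 7/15 = 0.4667
  de: TP=6, FN=1+0+0+0=1 → 6/7 = 0.8571
  en: TP=17, FN=1+0+1+3=5 → 17/22 = 0.7727
  pt: TP=8, FN=4+2+0+3=9 → 8/17 = 0.4706
Weighted-recall = Σ (supportᵢ/N)·recallᵢ with N=79: (18/79)·0.7778 + (15/79)·0.4667 + (7/79)·0.8571 + (22/79)·0.7727 + (17/79)·0.4706 = 0.658

0.658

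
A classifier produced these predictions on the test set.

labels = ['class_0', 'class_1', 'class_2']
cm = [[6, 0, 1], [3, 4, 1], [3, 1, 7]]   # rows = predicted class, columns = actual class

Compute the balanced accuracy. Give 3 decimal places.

0.693

Balanced accuracy = mean of per-class recall.
  class_0: recall = 6/12 = 0.5000
  class_1: recall = 4/5 = 0.8000
  class_2: recall = 7/9 = 0.7778
Mean = (0.5000 + 0.8000 + 0.7778) / 3 = 0.693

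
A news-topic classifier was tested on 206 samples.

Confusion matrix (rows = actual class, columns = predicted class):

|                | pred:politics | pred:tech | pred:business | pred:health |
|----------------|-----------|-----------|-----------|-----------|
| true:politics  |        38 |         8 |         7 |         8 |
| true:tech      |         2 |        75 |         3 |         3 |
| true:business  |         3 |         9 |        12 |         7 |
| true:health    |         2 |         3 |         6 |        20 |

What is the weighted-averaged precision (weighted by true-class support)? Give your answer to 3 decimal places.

0.712

Per-class precision (TP/(TP+FP)):
  politics: TP=38, FP=2+3+2=7 → 38/45 = 0.8444
  tech: TP=75, FP=8+9+3=20 → 75/95 = 0.7895
  business: TP=12, FP=7+3+6=16 → 12/28 = 0.4286
  health: TP=20, FP=8+3+7=18 → 20/38 = 0.5263
Weighted-precision = Σ (supportᵢ/N)·precisionᵢ with N=206: (61/206)·0.8444 + (83/206)·0.7895 + (31/206)·0.4286 + (31/206)·0.5263 = 0.712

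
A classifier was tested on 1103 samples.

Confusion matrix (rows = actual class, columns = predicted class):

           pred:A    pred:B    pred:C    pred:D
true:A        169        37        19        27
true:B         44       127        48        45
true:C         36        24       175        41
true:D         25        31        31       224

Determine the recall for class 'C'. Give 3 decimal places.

0.634

Treat 'C' as positive and all other classes as negative.
recall = TP/(TP+FN).
C: TP=175, FN=36+24+41=101 → 175/276 = 0.6341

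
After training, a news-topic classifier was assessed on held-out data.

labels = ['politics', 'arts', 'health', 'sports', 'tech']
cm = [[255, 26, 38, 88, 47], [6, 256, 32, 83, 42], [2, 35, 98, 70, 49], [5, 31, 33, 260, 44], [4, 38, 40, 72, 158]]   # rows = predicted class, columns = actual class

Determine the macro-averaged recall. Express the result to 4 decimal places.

0.5852

Per-class recall (TP/(TP+FN)):
  politics: TP=255, FN=6+2+5+4=17 → 255/272 = 0.93750
  arts: TP=256, FN=26+35+31+38=130 → 256/386 = 0.66321
  health: TP=98, FN=38+32+33+40=143 → 98/241 = 0.40664
  sports: TP=260, FN=88+83+70+72=313 → 260/573 = 0.45375
  tech: TP=158, FN=47+42+49+44=182 → 158/340 = 0.46471
Macro-recall = mean = (0.93750 + 0.66321 + 0.40664 + 0.45375 + 0.46471) / 5 = 0.5852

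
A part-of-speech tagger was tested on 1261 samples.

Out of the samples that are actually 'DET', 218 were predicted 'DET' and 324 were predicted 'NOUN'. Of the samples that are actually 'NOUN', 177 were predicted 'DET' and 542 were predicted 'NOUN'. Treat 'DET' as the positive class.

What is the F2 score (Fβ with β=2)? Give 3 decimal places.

Fβ = (1+β²)·TP / ((1+β²)·TP + β²·FN + FP), with β²=4
= 5·218 / (5·218 + 4·324 + 177) = 0.425

0.425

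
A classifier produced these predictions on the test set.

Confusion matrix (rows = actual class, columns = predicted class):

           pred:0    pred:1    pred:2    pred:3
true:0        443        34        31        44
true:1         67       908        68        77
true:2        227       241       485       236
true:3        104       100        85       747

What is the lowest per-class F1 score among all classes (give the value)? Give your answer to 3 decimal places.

Per-class F1 score (2·TP/(2·TP+FP+FN)):
  0: TP=443, FP=67+227+104=398, FN=34+31+44=109 → 886/1393 = 0.6360
  1: TP=908, FP=34+241+100=375, FN=67+68+77=212 → 1816/2403 = 0.7557
  2: TP=485, FP=31+68+85=184, FN=227+241+236=704 → 970/1858 = 0.5221
  3: TP=747, FP=44+77+236=357, FN=104+100+85=289 → 1494/2140 = 0.6981
Lowest is class '2' with F1 score = 0.522.

0.522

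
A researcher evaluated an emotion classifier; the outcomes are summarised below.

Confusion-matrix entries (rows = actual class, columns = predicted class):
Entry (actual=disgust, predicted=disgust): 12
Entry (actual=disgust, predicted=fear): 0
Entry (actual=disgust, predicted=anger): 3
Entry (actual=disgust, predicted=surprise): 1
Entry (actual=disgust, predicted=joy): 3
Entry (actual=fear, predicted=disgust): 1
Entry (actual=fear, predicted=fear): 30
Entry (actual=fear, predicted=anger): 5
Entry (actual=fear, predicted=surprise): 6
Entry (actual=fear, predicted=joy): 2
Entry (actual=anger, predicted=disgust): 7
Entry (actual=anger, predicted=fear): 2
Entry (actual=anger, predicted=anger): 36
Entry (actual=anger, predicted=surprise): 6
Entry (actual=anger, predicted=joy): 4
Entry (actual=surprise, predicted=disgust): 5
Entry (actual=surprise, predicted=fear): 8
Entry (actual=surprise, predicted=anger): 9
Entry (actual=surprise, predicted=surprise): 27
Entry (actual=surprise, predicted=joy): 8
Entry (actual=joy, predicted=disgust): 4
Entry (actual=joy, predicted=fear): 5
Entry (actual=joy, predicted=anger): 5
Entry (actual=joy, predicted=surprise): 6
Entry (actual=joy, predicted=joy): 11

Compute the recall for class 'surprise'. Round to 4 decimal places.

0.4737

One-vs-rest for 'surprise': TP = diagonal; FP = other classes predicted 'surprise'; FN = 'surprise' predicted as other.
recall = TP/(TP+FN).
surprise: TP=27, FN=5+8+9+8=30 → 27/57 = 0.47368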